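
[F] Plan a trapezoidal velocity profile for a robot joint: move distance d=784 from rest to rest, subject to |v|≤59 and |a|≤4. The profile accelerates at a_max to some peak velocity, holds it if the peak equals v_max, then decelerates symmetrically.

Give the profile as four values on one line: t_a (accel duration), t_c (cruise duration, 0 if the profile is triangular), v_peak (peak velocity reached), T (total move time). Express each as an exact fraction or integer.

v_max²/a_max = 59²/4 = 3481/4
784 < 3481/4 so t_c = 0
v_peak = √(784·4) = √3136 = 56
t_a = 56/4 = 14; t_c = 0
T = 2·14 = 28

t_a=14 t_c=0 v_peak=56 T=28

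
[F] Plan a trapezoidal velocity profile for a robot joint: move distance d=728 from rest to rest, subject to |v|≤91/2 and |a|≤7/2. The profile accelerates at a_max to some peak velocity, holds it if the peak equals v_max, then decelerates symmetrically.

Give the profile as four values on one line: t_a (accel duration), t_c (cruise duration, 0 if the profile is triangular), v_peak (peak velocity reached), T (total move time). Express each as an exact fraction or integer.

t_a=13 t_c=3 v_peak=91/2 T=29

(v_max)²/a_max = (91/2)²/(7/2) = 1183/2
728 ≥ 1183/2 ⇒ cruise phase
t_a = (91/2)/(7/2) = 13; v_peak = 91/2
d_cruise = 728 − 1183/2 = 273/2; t_c = (273/2)/(91/2) = 3
T = 2·13 + 3 = 29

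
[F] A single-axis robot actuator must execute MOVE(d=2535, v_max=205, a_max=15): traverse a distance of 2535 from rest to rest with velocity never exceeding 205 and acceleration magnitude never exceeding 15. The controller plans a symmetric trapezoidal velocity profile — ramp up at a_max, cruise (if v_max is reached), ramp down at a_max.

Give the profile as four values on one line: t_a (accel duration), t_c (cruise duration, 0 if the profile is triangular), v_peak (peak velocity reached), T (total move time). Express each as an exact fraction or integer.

t_a=13 t_c=0 v_peak=195 T=26

(v_max)²/a_max = 205²/15 = 8405/3
2535 < 8405/3 so t_c = 0
v_peak = √(2535·15) = √38025 = 195
t_a = 195/15 = 13; t_c = 0
T = 2·13 = 26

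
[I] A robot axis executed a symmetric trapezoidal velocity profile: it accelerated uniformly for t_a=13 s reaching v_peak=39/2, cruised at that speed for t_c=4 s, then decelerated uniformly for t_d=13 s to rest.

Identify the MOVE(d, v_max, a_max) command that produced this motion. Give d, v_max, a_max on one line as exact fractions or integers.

a_max = (39/2)/13 = 3/2
d_a = ½·39/2·13 = 507/4; d_c = 39/2·4 = 78
d = 2·507/4 + 78 = 663/2
t_c = 4 > 0 → v_max = v_peak = 39/2

d=663/2 v_max=39/2 a_max=3/2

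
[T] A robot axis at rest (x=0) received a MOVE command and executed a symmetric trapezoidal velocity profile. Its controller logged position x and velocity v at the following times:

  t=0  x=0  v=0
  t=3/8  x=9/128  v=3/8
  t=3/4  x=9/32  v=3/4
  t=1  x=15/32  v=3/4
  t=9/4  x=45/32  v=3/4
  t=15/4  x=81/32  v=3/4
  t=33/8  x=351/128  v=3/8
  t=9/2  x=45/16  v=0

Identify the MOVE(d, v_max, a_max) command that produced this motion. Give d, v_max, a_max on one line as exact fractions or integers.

final state: t=9/2, x=45/16, v=0 → d = 45/16
a_max = (3/8−0)/(3/8−0) = 1
max v = 3/4 over t∈[3/4,15/4] → v_max = 3/4
check: 3/4·(3/4+3) = 45/16 ✓

d=45/16 v_max=3/4 a_max=1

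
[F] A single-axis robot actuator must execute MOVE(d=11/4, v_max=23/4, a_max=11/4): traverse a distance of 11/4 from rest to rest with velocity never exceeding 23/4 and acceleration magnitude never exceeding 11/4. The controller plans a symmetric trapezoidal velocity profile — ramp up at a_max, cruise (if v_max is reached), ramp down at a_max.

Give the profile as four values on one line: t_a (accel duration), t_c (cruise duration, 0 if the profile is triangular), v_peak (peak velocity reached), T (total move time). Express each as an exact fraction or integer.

t_a=1 t_c=0 v_peak=11/4 T=2

vₘ²/aₘ = (23/4)²/(11/4) = 529/44
11/4 < 529/44 so t_c = 0
v_peak = √(11/4·11/4) = √(121/16) = 11/4
t_a = (11/4)/(11/4) = 1; t_c = 0
T = 2·1 = 2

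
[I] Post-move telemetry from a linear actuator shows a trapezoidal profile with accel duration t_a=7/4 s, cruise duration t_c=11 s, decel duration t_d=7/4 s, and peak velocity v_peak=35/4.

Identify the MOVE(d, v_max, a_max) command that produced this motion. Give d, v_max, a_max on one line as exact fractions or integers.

a_max = (35/4)/(7/4) = 5
d_a = ½·35/4·7/4 = 245/32; d_c = 35/4·11 = 385/4
d = 2·245/32 + 385/4 = 1785/16
t_c = 11 > 0 so v_max = 35/4

d=1785/16 v_max=35/4 a_max=5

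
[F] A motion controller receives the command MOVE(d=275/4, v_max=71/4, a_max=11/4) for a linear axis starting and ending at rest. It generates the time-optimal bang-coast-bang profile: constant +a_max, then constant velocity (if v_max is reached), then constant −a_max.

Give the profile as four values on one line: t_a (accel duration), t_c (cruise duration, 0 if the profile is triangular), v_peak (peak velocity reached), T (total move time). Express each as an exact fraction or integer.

(v_max)²/a_max = (71/4)²/(11/4) = 5041/44
275/4 < 5041/44 → triangular
v_peak = √(275/4·11/4) = √(3025/16) = 55/4
t_a = (55/4)/(11/4) = 5; t_c = 0
T = 2·5 = 10

t_a=5 t_c=0 v_peak=55/4 T=10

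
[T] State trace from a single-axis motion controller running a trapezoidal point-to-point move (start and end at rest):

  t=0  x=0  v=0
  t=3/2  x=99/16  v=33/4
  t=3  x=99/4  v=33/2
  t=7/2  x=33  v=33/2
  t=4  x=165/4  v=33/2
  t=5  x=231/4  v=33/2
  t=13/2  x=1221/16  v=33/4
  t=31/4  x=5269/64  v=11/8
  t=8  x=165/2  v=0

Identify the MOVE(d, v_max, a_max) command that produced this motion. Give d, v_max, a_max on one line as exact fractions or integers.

final state: t=8, x=165/2, v=0 → d = 165/2
a_max = (33/4−0)/(3/2−0) = 11/2
max v = 33/2 over t∈[3,5] → v_max = 33/2
check: 33/2·(3+2) = 165/2 ✓

d=165/2 v_max=33/2 a_max=11/2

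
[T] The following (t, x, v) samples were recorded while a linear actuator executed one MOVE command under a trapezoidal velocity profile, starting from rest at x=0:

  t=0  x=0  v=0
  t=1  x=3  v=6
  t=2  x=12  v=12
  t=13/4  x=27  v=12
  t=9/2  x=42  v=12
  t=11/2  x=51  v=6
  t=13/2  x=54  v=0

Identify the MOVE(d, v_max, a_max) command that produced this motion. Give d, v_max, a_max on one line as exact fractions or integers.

d=54 v_max=12 a_max=6

final state: t=13/2, x=54, v=0 → d = 54
a_max = (6−0)/(1−0) = 6
max v = 12 over t∈[2,9/2] → v_max = 12
check: 12·(2+5/2) = 54 ✓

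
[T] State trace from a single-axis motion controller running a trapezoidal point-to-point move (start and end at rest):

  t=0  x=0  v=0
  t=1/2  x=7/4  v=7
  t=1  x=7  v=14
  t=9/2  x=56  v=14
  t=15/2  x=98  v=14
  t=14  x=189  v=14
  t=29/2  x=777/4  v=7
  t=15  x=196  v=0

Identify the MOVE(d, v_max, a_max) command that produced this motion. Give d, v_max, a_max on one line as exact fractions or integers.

d=196 v_max=14 a_max=14

final state: t=15, x=196, v=0 → d = 196
a_max = (7−0)/(1/2−0) = 14
max v = 14 over t∈[1,14] → v_max = 14
check: 14·(1+13) = 196 ✓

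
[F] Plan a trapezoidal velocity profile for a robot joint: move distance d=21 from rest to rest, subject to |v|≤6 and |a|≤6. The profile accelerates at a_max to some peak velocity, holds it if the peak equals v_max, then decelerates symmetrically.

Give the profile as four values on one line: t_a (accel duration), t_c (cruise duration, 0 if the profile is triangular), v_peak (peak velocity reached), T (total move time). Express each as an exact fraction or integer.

t_a=1 t_c=5/2 v_peak=6 T=9/2

vₘ²/aₘ = 6²/6 = 6
21 ≥ 6 ⇒ cruise phase
t_a = 6/6 = 1; v_peak = 6
d_cruise = 21 − 6 = 15; t_c = 15/6 = 5/2
T = 2·1 + 5/2 = 9/2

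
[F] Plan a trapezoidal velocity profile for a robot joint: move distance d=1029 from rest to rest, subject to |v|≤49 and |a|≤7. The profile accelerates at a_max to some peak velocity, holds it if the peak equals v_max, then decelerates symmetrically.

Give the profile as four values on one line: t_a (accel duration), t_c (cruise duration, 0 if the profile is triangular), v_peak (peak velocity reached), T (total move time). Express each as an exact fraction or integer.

v_max²/a_max = 49²/7 = 343
1029 ≥ 343 → trapezoidal
t_a = 49/7 = 7; v_peak = 49
d_cruise = 1029 − 343 = 686; t_c = 686/49 = 14
T = 2·7 + 14 = 28

t_a=7 t_c=14 v_peak=49 T=28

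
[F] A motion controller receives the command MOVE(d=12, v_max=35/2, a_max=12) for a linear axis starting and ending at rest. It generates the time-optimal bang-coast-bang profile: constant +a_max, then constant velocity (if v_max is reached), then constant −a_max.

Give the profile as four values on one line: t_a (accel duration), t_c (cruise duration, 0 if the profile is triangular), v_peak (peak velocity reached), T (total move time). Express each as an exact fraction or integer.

vₘ²/aₘ = (35/2)²/12 = 1225/48
12 < 1225/48 → triangular
v_peak = √(12·12) = √144 = 12
t_a = 12/12 = 1; t_c = 0
T = 2·1 = 2

t_a=1 t_c=0 v_peak=12 T=2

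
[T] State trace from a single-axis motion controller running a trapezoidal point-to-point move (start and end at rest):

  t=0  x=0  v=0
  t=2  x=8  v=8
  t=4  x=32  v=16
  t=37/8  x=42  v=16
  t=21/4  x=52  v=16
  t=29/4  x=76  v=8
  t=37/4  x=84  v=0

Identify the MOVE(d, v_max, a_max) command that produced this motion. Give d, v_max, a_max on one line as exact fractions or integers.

d=84 v_max=16 a_max=4

final state: t=37/4, x=84, v=0 → d = 84
a_max = (8−0)/(2−0) = 4
max v = 16 over t∈[4,21/4] → v_max = 16
check: 16·(4+5/4) = 84 ✓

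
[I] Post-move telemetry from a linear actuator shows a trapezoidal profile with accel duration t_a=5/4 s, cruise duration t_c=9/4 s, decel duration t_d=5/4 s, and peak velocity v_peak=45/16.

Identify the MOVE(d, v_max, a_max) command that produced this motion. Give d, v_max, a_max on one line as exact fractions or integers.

d=315/32 v_max=45/16 a_max=9/4

a_max = (45/16)/(5/4) = 9/4
d_a = ½·45/16·5/4 = 225/128; d_c = 45/16·9/4 = 405/64
d = 2·225/128 + 405/64 = 315/32
t_c = 9/4 > 0 so v_max = 45/16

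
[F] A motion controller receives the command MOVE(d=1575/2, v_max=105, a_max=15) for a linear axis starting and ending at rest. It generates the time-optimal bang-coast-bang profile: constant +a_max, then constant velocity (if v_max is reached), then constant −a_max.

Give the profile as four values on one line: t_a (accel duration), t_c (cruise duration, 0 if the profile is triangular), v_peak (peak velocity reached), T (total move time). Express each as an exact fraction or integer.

v_max²/a_max = 105²/15 = 735
1575/2 ≥ 735 so v_max reached
t_a = 105/15 = 7; v_peak = 105
d_cruise = 1575/2 − 735 = 105/2; t_c = (105/2)/105 = 1/2
T = 2·7 + 1/2 = 29/2

t_a=7 t_c=1/2 v_peak=105 T=29/2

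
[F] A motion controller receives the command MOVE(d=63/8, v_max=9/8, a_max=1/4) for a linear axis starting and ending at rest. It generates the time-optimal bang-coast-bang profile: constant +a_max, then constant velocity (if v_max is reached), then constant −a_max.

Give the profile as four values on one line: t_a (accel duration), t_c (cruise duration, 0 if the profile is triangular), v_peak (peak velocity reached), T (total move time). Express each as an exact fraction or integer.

vₘ²/aₘ = (9/8)²/(1/4) = 81/16
63/8 ≥ 81/16 → trapezoidal
t_a = (9/8)/(1/4) = 9/2; v_peak = 9/8
d_cruise = 63/8 − 81/16 = 45/16; t_c = (45/16)/(9/8) = 5/2
T = 2·9/2 + 5/2 = 23/2

t_a=9/2 t_c=5/2 v_peak=9/8 T=23/2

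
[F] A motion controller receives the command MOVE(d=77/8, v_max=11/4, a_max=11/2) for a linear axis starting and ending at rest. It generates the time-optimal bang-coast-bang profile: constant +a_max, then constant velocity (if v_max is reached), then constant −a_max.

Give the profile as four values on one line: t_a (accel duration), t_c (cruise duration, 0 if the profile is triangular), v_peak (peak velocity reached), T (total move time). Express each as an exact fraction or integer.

t_a=1/2 t_c=3 v_peak=11/4 T=4

v_max²/a_max = (11/4)²/(11/2) = 11/8
77/8 ≥ 11/8 ⇒ cruise phase
t_a = (11/4)/(11/2) = 1/2; v_peak = 11/4
d_cruise = 77/8 − 11/8 = 33/4; t_c = (33/4)/(11/4) = 3
T = 2·1/2 + 3 = 4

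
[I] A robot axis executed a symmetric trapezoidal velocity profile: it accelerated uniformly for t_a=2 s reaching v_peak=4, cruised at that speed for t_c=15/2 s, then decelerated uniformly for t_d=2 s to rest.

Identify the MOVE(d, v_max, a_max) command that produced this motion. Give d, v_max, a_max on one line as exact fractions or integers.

d=38 v_max=4 a_max=2

a_max = 4/2 = 2
d_a = ½·4·2 = 4; d_c = 4·15/2 = 30
d = 2·4 + 30 = 38
t_c = 15/2 > 0 → v_max = v_peak = 4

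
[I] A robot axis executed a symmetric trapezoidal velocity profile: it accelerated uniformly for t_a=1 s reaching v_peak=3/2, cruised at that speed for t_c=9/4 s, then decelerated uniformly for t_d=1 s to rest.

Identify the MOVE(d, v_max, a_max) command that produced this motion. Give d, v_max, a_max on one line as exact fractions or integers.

d=39/8 v_max=3/2 a_max=3/2

a_max = (3/2)/1 = 3/2
d_a = ½·3/2·1 = 3/4; d_c = 3/2·9/4 = 27/8
d = 2·3/4 + 27/8 = 39/8
t_c = 9/4 > 0 → v_max = v_peak = 3/2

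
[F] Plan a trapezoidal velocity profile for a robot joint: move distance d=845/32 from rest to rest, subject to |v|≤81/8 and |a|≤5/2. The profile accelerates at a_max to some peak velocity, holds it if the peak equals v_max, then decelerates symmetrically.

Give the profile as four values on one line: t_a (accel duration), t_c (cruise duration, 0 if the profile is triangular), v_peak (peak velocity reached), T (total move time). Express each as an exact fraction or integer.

vₘ²/aₘ = (81/8)²/(5/2) = 6561/160
845/32 < 6561/160 → triangular
v_peak = √(845/32·5/2) = √(4225/64) = 65/8
t_a = (65/8)/(5/2) = 13/4; t_c = 0
T = 2·13/4 = 13/2

t_a=13/4 t_c=0 v_peak=65/8 T=13/2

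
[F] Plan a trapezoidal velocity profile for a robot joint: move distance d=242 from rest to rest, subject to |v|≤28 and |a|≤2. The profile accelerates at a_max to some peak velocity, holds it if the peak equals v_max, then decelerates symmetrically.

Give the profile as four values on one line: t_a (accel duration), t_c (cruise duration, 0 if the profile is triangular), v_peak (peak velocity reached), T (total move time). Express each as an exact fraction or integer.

(v_max)²/a_max = 28²/2 = 392
242 < 392 → triangular
v_peak = √(242·2) = √484 = 22
t_a = 22/2 = 11; t_c = 0
T = 2·11 = 22

t_a=11 t_c=0 v_peak=22 T=22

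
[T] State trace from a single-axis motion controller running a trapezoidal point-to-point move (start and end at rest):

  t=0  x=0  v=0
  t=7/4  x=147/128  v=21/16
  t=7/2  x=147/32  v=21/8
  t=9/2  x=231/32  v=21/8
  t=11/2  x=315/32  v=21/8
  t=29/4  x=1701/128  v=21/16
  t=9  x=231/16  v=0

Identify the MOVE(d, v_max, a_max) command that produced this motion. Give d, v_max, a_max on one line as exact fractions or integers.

final state: t=9, x=231/16, v=0 → d = 231/16
a_max = (21/16−0)/(7/4−0) = 3/4
max v = 21/8 over t∈[7/2,11/2] → v_max = 21/8
check: 21/8·(7/2+2) = 231/16 ✓

d=231/16 v_max=21/8 a_max=3/4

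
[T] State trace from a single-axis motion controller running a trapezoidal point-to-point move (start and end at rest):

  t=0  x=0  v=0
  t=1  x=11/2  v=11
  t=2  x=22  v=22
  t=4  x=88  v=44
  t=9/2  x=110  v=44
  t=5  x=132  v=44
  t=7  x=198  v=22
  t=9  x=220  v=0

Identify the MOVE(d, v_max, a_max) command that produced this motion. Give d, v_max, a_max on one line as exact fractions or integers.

final state: t=9, x=220, v=0 → d = 220
a_max = (11−0)/(1−0) = 11
max v = 44 over t∈[4,5] → v_max = 44
check: 44·(4+1) = 220 ✓

d=220 v_max=44 a_max=11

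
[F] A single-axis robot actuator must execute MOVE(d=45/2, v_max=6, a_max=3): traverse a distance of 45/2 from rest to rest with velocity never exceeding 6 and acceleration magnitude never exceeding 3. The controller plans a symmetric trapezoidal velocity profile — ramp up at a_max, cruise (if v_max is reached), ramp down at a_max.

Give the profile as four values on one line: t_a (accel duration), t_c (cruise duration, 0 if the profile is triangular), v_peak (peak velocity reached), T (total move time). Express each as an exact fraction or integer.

(v_max)²/a_max = 6²/3 = 12
45/2 ≥ 12 ⇒ cruise phase
t_a = 6/3 = 2; v_peak = 6
d_cruise = 45/2 − 12 = 21/2; t_c = (21/2)/6 = 7/4
T = 2·2 + 7/4 = 23/4

t_a=2 t_c=7/4 v_peak=6 T=23/4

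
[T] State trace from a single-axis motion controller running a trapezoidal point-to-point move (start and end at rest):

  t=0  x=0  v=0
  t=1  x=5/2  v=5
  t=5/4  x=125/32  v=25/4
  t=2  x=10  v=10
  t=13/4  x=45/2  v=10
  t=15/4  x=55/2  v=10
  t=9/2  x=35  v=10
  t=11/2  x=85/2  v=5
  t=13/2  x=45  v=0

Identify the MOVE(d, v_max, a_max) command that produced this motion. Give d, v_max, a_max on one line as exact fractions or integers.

final state: t=13/2, x=45, v=0 → d = 45
a_max = (5−0)/(1−0) = 5
max v = 10 over t∈[2,9/2] → v_max = 10
check: 10·(2+5/2) = 45 ✓

d=45 v_max=10 a_max=5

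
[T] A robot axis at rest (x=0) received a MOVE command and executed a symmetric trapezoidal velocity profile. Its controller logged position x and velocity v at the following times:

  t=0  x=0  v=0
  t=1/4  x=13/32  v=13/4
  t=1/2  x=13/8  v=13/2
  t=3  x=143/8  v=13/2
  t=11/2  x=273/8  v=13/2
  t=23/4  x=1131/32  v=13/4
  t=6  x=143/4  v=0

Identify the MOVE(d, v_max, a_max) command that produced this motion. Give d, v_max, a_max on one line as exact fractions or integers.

d=143/4 v_max=13/2 a_max=13

final state: t=6, x=143/4, v=0 → d = 143/4
a_max = (13/4−0)/(1/4−0) = 13
max v = 13/2 over t∈[1/2,11/2] → v_max = 13/2
check: 13/2·(1/2+5) = 143/4 ✓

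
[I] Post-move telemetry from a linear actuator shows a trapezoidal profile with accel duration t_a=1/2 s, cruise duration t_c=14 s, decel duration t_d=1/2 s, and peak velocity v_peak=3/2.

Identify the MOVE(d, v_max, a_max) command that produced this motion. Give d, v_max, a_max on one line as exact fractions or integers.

d=87/4 v_max=3/2 a_max=3

a_max = (3/2)/(1/2) = 3
d_a = ½·3/2·1/2 = 3/8; d_c = 3/2·14 = 21
d = 2·3/8 + 21 = 87/4
t_c = 14 > 0 so v_max = 3/2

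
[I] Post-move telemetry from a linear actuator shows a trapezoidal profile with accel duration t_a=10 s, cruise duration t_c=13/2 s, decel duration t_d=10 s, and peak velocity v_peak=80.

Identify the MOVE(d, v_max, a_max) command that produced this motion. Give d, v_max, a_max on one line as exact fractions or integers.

a_max = 80/10 = 8
d_a = ½·80·10 = 400; d_c = 80·13/2 = 520
d = 2·400 + 520 = 1320
t_c = 13/2 > 0 so v_max = 80

d=1320 v_max=80 a_max=8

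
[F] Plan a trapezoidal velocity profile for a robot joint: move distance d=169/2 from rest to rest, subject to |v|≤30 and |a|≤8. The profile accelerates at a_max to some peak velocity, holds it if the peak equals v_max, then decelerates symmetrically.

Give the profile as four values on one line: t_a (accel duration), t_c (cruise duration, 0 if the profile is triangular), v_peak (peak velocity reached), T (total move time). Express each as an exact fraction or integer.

t_a=13/4 t_c=0 v_peak=26 T=13/2

v_max²/a_max = 30²/8 = 225/2
169/2 < 225/2 so t_c = 0
v_peak = √(169/2·8) = √676 = 26
t_a = 26/8 = 13/4; t_c = 0
T = 2·13/4 = 13/2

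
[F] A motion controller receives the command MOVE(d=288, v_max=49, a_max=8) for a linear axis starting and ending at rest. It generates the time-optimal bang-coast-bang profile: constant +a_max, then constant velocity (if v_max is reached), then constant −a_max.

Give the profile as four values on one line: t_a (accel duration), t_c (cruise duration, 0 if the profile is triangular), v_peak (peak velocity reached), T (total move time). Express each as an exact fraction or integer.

v_max²/a_max = 49²/8 = 2401/8
288 < 2401/8 so t_c = 0
v_peak = √(288·8) = √2304 = 48
t_a = 48/8 = 6; t_c = 0
T = 2·6 = 12

t_a=6 t_c=0 v_peak=48 T=12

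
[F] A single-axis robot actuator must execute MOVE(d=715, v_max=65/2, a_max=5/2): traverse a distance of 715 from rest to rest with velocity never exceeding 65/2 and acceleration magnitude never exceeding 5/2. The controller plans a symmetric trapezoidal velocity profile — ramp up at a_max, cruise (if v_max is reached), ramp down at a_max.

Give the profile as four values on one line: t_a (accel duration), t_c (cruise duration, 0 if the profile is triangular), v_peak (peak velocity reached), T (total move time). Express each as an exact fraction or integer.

t_a=13 t_c=9 v_peak=65/2 T=35

v_max²/a_max = (65/2)²/(5/2) = 845/2
715 ≥ 845/2 so v_max reached
t_a = (65/2)/(5/2) = 13; v_peak = 65/2
d_cruise = 715 − 845/2 = 585/2; t_c = (585/2)/(65/2) = 9
T = 2·13 + 9 = 35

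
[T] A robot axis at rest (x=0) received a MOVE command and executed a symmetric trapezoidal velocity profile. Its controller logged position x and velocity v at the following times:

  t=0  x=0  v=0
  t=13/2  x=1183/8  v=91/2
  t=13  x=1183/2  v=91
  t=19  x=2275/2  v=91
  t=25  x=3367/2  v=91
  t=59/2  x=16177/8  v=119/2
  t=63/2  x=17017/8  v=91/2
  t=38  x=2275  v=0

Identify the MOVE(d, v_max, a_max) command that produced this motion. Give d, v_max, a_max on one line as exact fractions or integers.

final state: t=38, x=2275, v=0 → d = 2275
a_max = (91/2−0)/(13/2−0) = 7
max v = 91 over t∈[13,25] → v_max = 91
check: 91·(13+12) = 2275 ✓

d=2275 v_max=91 a_max=7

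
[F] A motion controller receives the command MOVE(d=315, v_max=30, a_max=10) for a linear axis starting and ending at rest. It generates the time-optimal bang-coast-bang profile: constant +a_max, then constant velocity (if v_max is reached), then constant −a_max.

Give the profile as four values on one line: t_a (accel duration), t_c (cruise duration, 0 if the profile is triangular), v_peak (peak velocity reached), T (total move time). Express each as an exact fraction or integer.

v_max²/a_max = 30²/10 = 90
315 ≥ 90 so v_max reached
t_a = 30/10 = 3; v_peak = 30
d_cruise = 315 − 90 = 225; t_c = 225/30 = 15/2
T = 2·3 + 15/2 = 27/2

t_a=3 t_c=15/2 v_peak=30 T=27/2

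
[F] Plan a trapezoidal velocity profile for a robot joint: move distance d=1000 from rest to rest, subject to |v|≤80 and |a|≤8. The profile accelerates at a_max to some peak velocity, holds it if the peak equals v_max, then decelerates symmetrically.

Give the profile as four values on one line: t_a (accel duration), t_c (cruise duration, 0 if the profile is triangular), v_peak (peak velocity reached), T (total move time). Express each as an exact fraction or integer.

vₘ²/aₘ = 80²/8 = 800
1000 ≥ 800 so v_max reached
t_a = 80/8 = 10; v_peak = 80
d_cruise = 1000 − 800 = 200; t_c = 200/80 = 5/2
T = 2·10 + 5/2 = 45/2

t_a=10 t_c=5/2 v_peak=80 T=45/2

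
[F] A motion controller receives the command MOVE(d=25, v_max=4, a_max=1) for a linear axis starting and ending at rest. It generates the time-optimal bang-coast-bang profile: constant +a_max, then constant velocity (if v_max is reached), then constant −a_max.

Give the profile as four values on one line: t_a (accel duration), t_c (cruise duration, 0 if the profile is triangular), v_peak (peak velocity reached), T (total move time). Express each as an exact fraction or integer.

t_a=4 t_c=9/4 v_peak=4 T=41/4

vₘ²/aₘ = 4²/1 = 16
25 ≥ 16 → trapezoidal
t_a = 4/1 = 4; v_peak = 4
d_cruise = 25 − 16 = 9; t_c = 9/4
T = 2·4 + 9/4 = 41/4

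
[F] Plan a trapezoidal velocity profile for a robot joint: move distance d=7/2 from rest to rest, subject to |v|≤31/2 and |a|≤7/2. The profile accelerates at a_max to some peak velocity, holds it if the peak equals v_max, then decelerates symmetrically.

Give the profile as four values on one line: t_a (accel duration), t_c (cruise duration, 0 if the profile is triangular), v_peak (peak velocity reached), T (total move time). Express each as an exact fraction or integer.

vₘ²/aₘ = (31/2)²/(7/2) = 961/14
7/2 < 961/14 ⇒ no cruise
v_peak = √(7/2·7/2) = √(49/4) = 7/2
t_a = (7/2)/(7/2) = 1; t_c = 0
T = 2·1 = 2

t_a=1 t_c=0 v_peak=7/2 T=2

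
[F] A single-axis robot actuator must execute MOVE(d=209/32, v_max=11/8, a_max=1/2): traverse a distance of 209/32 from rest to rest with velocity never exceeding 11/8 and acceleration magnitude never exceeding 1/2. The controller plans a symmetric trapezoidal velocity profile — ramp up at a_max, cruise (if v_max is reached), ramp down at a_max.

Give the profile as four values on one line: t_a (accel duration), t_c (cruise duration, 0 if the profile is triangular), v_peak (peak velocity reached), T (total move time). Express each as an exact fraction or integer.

t_a=11/4 t_c=2 v_peak=11/8 T=15/2

vₘ²/aₘ = (11/8)²/(1/2) = 121/32
209/32 ≥ 121/32 so v_max reached
t_a = (11/8)/(1/2) = 11/4; v_peak = 11/8
d_cruise = 209/32 − 121/32 = 11/4; t_c = (11/4)/(11/8) = 2
T = 2·11/4 + 2 = 15/2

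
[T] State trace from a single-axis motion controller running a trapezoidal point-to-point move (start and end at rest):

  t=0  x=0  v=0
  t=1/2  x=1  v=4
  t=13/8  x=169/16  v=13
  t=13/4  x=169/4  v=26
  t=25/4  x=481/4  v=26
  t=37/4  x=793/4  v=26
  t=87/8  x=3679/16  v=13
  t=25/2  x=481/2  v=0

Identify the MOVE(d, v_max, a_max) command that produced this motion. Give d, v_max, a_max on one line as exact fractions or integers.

d=481/2 v_max=26 a_max=8

final state: t=25/2, x=481/2, v=0 → d = 481/2
a_max = (4−0)/(1/2−0) = 8
max v = 26 over t∈[13/4,37/4] → v_max = 26
check: 26·(13/4+6) = 481/2 ✓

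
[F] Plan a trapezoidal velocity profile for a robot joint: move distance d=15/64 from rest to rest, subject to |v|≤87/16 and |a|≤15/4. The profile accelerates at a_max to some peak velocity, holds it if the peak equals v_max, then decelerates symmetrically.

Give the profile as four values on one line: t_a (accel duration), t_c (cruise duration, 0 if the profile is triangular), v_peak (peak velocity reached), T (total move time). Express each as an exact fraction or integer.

t_a=1/4 t_c=0 v_peak=15/16 T=1/2

v_max²/a_max = (87/16)²/(15/4) = 2523/320
15/64 < 2523/320 → triangular
v_peak = √(15/64·15/4) = √(225/256) = 15/16
t_a = (15/16)/(15/4) = 1/4; t_c = 0
T = 2·1/4 = 1/2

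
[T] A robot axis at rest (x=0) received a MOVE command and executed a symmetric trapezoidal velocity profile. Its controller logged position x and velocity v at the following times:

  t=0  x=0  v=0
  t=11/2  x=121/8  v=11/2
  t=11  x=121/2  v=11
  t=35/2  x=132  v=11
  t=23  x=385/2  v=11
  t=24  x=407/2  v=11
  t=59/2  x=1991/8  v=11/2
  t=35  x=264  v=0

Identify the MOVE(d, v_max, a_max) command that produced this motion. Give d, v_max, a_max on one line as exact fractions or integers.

d=264 v_max=11 a_max=1

final state: t=35, x=264, v=0 → d = 264
a_max = (11/2−0)/(11/2−0) = 1
max v = 11 over t∈[11,24] → v_max = 11
check: 11·(11+13) = 264 ✓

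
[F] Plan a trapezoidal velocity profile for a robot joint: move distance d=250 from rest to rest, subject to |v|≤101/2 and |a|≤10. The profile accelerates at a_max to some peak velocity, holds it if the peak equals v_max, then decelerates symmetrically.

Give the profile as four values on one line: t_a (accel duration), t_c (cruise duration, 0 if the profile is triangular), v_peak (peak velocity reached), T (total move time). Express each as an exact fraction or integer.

v_max²/a_max = (101/2)²/10 = 10201/40
250 < 10201/40 → triangular
v_peak = √(250·10) = √2500 = 50
t_a = 50/10 = 5; t_c = 0
T = 2·5 = 10

t_a=5 t_c=0 v_peak=50 T=10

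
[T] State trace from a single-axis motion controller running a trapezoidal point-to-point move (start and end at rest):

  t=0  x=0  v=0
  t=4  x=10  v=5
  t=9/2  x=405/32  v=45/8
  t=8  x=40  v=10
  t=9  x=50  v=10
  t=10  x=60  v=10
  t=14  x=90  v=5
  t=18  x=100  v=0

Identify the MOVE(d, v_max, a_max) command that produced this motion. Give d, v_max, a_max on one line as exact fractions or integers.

d=100 v_max=10 a_max=5/4

final state: t=18, x=100, v=0 → d = 100
a_max = (5−0)/(4−0) = 5/4
max v = 10 over t∈[8,10] → v_max = 10
check: 10·(8+2) = 100 ✓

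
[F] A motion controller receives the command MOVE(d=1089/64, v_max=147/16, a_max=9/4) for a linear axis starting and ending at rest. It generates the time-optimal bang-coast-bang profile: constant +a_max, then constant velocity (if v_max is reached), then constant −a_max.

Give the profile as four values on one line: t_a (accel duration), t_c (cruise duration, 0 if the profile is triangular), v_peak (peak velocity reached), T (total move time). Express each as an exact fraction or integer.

v_max²/a_max = (147/16)²/(9/4) = 2401/64
1089/64 < 2401/64 ⇒ no cruise
v_peak = √(1089/64·9/4) = √(9801/256) = 99/16
t_a = (99/16)/(9/4) = 11/4; t_c = 0
T = 2·11/4 = 11/2

t_a=11/4 t_c=0 v_peak=99/16 T=11/2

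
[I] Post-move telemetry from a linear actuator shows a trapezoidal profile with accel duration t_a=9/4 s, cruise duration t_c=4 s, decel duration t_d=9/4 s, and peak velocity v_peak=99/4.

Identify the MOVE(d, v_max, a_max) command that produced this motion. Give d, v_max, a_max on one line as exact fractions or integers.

d=2475/16 v_max=99/4 a_max=11

a_max = (99/4)/(9/4) = 11
d_a = ½·99/4·9/4 = 891/32; d_c = 99/4·4 = 99
d = 2·891/32 + 99 = 2475/16
t_c = 4 > 0 so v_max = 99/4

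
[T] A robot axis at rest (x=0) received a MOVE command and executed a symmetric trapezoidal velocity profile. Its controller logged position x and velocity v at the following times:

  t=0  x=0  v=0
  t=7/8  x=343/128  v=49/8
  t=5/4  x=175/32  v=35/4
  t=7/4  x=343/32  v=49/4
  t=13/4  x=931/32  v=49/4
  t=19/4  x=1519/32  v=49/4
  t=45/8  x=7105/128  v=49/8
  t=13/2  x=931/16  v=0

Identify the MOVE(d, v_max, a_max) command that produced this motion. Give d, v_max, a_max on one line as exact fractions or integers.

d=931/16 v_max=49/4 a_max=7

final state: t=13/2, x=931/16, v=0 → d = 931/16
a_max = (49/8−0)/(7/8−0) = 7
max v = 49/4 over t∈[7/4,19/4] → v_max = 49/4
check: 49/4·(7/4+3) = 931/16 ✓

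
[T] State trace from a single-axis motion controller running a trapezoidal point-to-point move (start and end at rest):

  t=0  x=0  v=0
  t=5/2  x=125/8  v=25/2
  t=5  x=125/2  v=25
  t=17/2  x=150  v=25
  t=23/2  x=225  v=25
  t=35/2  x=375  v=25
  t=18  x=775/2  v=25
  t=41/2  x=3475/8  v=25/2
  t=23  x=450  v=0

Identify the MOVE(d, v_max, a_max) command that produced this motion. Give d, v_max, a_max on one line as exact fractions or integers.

final state: t=23, x=450, v=0 → d = 450
a_max = (25/2−0)/(5/2−0) = 5
max v = 25 over t∈[5,18] → v_max = 25
check: 25·(5+13) = 450 ✓

d=450 v_max=25 a_max=5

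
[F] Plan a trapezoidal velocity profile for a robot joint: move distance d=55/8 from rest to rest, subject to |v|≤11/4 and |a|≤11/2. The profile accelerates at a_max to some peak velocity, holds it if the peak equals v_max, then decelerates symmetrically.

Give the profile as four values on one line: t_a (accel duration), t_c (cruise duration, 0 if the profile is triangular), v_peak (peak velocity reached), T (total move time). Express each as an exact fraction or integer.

(v_max)²/a_max = (11/4)²/(11/2) = 11/8
55/8 ≥ 11/8 so v_max reached
t_a = (11/4)/(11/2) = 1/2; v_peak = 11/4
d_cruise = 55/8 − 11/8 = 11/2; t_c = (11/2)/(11/4) = 2
T = 2·1/2 + 2 = 3

t_a=1/2 t_c=2 v_peak=11/4 T=3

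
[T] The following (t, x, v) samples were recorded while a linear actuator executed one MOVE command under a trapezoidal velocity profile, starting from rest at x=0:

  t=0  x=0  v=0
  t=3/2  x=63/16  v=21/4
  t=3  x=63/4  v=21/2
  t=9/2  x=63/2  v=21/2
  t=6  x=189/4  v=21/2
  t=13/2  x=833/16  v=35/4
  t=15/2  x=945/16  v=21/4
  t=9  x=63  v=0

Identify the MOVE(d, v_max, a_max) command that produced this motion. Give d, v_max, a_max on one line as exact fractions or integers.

d=63 v_max=21/2 a_max=7/2

final state: t=9, x=63, v=0 → d = 63
a_max = (21/4−0)/(3/2−0) = 7/2
max v = 21/2 over t∈[3,6] → v_max = 21/2
check: 21/2·(3+3) = 63 ✓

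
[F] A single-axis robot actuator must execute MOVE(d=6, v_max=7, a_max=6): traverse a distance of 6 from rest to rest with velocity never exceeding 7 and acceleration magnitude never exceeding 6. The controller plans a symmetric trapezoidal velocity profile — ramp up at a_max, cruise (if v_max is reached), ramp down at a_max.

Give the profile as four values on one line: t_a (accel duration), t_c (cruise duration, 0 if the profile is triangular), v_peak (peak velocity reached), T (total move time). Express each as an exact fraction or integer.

t_a=1 t_c=0 v_peak=6 T=2

vₘ²/aₘ = 7²/6 = 49/6
6 < 49/6 → triangular
v_peak = √(6·6) = √36 = 6
t_a = 6/6 = 1; t_c = 0
T = 2·1 = 2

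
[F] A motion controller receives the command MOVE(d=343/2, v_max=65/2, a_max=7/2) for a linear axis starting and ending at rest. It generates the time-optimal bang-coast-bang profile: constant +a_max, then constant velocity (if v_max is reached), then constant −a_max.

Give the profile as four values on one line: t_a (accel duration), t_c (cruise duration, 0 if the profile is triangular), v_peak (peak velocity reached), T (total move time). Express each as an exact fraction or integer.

t_a=7 t_c=0 v_peak=49/2 T=14

vₘ²/aₘ = (65/2)²/(7/2) = 4225/14
343/2 < 4225/14 so t_c = 0
v_peak = √(343/2·7/2) = √(2401/4) = 49/2
t_a = (49/2)/(7/2) = 7; t_c = 0
T = 2·7 = 14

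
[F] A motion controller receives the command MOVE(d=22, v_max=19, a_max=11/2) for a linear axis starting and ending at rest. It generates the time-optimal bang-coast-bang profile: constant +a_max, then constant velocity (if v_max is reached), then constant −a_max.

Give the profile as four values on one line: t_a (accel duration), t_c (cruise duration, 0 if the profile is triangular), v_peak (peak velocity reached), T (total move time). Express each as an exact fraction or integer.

t_a=2 t_c=0 v_peak=11 T=4

vₘ²/aₘ = 19²/(11/2) = 722/11
22 < 722/11 → triangular
v_peak = √(22·11/2) = √121 = 11
t_a = 11/(11/2) = 2; t_c = 0
T = 2·2 = 4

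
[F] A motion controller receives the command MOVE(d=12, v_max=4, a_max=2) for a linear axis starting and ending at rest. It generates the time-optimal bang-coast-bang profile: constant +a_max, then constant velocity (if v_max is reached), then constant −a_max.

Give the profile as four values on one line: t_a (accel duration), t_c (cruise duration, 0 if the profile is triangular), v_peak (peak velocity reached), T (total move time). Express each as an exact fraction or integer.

t_a=2 t_c=1 v_peak=4 T=5

(v_max)²/a_max = 4²/2 = 8
12 ≥ 8 → trapezoidal
t_a = 4/2 = 2; v_peak = 4
d_cruise = 12 − 8 = 4; t_c = 4/4 = 1
T = 2·2 + 1 = 5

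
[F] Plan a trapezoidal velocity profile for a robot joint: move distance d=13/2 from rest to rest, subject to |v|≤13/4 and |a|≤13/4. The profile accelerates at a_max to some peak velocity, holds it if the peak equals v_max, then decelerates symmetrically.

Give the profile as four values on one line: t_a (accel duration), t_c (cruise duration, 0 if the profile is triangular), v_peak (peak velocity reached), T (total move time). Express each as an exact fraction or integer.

t_a=1 t_c=1 v_peak=13/4 T=3

vₘ²/aₘ = (13/4)²/(13/4) = 13/4
13/2 ≥ 13/4 so v_max reached
t_a = (13/4)/(13/4) = 1; v_peak = 13/4
d_cruise = 13/2 − 13/4 = 13/4; t_c = (13/4)/(13/4) = 1
T = 2·1 + 1 = 3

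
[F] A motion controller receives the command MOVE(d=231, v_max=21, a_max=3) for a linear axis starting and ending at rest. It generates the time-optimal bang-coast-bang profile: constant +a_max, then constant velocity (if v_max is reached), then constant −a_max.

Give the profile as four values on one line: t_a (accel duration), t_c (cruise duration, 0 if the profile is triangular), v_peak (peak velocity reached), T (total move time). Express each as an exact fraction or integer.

vₘ²/aₘ = 21²/3 = 147
231 ≥ 147 → trapezoidal
t_a = 21/3 = 7; v_peak = 21
d_cruise = 231 − 147 = 84; t_c = 84/21 = 4
T = 2·7 + 4 = 18

t_a=7 t_c=4 v_peak=21 T=18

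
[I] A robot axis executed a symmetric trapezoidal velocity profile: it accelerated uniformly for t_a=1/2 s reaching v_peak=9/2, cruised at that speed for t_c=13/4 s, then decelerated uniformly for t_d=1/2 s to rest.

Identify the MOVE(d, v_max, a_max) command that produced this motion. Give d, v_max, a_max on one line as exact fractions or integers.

a_max = (9/2)/(1/2) = 9
d_a = ½·9/2·1/2 = 9/8; d_c = 9/2·13/4 = 117/8
d = 2·9/8 + 117/8 = 135/8
t_c = 13/4 > 0 so v_max = 9/2

d=135/8 v_max=9/2 a_max=9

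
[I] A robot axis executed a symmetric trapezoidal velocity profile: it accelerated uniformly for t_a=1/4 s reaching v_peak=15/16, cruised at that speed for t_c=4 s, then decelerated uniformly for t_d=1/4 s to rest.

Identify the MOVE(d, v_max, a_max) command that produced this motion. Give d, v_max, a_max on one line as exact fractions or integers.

d=255/64 v_max=15/16 a_max=15/4

a_max = (15/16)/(1/4) = 15/4
d_a = ½·15/16·1/4 = 15/128; d_c = 15/16·4 = 15/4
d = 2·15/128 + 15/4 = 255/64
t_c = 4 > 0 ⇒ limit active, v_max = 15/16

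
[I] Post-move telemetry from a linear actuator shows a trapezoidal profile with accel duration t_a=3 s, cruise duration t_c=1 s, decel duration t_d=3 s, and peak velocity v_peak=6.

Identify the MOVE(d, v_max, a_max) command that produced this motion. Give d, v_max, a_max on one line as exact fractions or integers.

d=24 v_max=6 a_max=2

a_max = 6/3 = 2
d_a = ½·6·3 = 9; d_c = 6·1 = 6
d = 2·9 + 6 = 24
t_c = 1 > 0 ⇒ limit active, v_max = 6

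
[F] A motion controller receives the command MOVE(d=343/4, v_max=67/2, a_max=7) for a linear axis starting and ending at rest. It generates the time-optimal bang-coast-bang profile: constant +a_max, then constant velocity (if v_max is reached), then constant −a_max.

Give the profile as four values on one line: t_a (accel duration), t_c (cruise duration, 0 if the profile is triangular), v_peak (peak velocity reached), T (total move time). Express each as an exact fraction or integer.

t_a=7/2 t_c=0 v_peak=49/2 T=7

(v_max)²/a_max = (67/2)²/7 = 4489/28
343/4 < 4489/28 so t_c = 0
v_peak = √(343/4·7) = √(2401/4) = 49/2
t_a = (49/2)/7 = 7/2; t_c = 0
T = 2·7/2 = 7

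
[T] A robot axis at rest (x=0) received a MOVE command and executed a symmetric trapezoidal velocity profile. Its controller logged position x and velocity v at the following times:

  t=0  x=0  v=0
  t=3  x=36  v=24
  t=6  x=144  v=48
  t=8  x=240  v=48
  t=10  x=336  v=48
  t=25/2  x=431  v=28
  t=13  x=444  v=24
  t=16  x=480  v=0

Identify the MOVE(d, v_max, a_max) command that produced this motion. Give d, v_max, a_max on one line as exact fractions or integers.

final state: t=16, x=480, v=0 → d = 480
a_max = (24−0)/(3−0) = 8
max v = 48 over t∈[6,10] → v_max = 48
check: 48·(6+4) = 480 ✓

d=480 v_max=48 a_max=8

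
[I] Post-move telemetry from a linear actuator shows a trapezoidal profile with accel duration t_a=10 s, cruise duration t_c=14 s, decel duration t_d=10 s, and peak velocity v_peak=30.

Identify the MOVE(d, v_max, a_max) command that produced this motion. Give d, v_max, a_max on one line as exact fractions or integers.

d=720 v_max=30 a_max=3

a_max = 30/10 = 3
d_a = ½·30·10 = 150; d_c = 30·14 = 420
d = 2·150 + 420 = 720
t_c = 14 > 0 so v_max = 30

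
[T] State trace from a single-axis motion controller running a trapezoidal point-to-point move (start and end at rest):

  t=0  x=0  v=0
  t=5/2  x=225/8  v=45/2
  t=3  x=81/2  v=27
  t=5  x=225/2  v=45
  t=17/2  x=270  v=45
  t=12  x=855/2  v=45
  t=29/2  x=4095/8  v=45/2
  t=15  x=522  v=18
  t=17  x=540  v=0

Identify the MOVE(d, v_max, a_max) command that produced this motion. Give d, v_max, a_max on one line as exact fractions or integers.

d=540 v_max=45 a_max=9

final state: t=17, x=540, v=0 → d = 540
a_max = (45/2−0)/(5/2−0) = 9
max v = 45 over t∈[5,12] → v_max = 45
check: 45·(5+7) = 540 ✓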